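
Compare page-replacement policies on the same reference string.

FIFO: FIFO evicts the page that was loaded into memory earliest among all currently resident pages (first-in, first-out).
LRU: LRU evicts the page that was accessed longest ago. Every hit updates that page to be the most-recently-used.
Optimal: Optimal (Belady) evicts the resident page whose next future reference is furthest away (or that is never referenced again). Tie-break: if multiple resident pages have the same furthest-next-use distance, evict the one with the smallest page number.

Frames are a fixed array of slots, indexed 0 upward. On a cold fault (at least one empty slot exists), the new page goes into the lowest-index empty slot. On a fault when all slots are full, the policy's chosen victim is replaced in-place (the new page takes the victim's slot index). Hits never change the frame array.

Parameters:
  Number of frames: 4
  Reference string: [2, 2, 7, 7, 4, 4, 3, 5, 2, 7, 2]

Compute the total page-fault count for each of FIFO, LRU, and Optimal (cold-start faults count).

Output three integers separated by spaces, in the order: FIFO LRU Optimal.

--- FIFO ---
  step 0: ref 2 -> FAULT, frames=[2,-,-,-] (faults so far: 1)
  step 1: ref 2 -> HIT, frames=[2,-,-,-] (faults so far: 1)
  step 2: ref 7 -> FAULT, frames=[2,7,-,-] (faults so far: 2)
  step 3: ref 7 -> HIT, frames=[2,7,-,-] (faults so far: 2)
  step 4: ref 4 -> FAULT, frames=[2,7,4,-] (faults so far: 3)
  step 5: ref 4 -> HIT, frames=[2,7,4,-] (faults so far: 3)
  step 6: ref 3 -> FAULT, frames=[2,7,4,3] (faults so far: 4)
  step 7: ref 5 -> FAULT, evict 2, frames=[5,7,4,3] (faults so far: 5)
  step 8: ref 2 -> FAULT, evict 7, frames=[5,2,4,3] (faults so far: 6)
  step 9: ref 7 -> FAULT, evict 4, frames=[5,2,7,3] (faults so far: 7)
  step 10: ref 2 -> HIT, frames=[5,2,7,3] (faults so far: 7)
  FIFO total faults: 7
--- LRU ---
  step 0: ref 2 -> FAULT, frames=[2,-,-,-] (faults so far: 1)
  step 1: ref 2 -> HIT, frames=[2,-,-,-] (faults so far: 1)
  step 2: ref 7 -> FAULT, frames=[2,7,-,-] (faults so far: 2)
  step 3: ref 7 -> HIT, frames=[2,7,-,-] (faults so far: 2)
  step 4: ref 4 -> FAULT, frames=[2,7,4,-] (faults so far: 3)
  step 5: ref 4 -> HIT, frames=[2,7,4,-] (faults so far: 3)
  step 6: ref 3 -> FAULT, frames=[2,7,4,3] (faults so far: 4)
  step 7: ref 5 -> FAULT, evict 2, frames=[5,7,4,3] (faults so far: 5)
  step 8: ref 2 -> FAULT, evict 7, frames=[5,2,4,3] (faults so far: 6)
  step 9: ref 7 -> FAULT, evict 4, frames=[5,2,7,3] (faults so far: 7)
  step 10: ref 2 -> HIT, frames=[5,2,7,3] (faults so far: 7)
  LRU total faults: 7
--- Optimal ---
  step 0: ref 2 -> FAULT, frames=[2,-,-,-] (faults so far: 1)
  step 1: ref 2 -> HIT, frames=[2,-,-,-] (faults so far: 1)
  step 2: ref 7 -> FAULT, frames=[2,7,-,-] (faults so far: 2)
  step 3: ref 7 -> HIT, frames=[2,7,-,-] (faults so far: 2)
  step 4: ref 4 -> FAULT, frames=[2,7,4,-] (faults so far: 3)
  step 5: ref 4 -> HIT, frames=[2,7,4,-] (faults so far: 3)
  step 6: ref 3 -> FAULT, frames=[2,7,4,3] (faults so far: 4)
  step 7: ref 5 -> FAULT, evict 3, frames=[2,7,4,5] (faults so far: 5)
  step 8: ref 2 -> HIT, frames=[2,7,4,5] (faults so far: 5)
  step 9: ref 7 -> HIT, frames=[2,7,4,5] (faults so far: 5)
  step 10: ref 2 -> HIT, frames=[2,7,4,5] (faults so far: 5)
  Optimal total faults: 5

Answer: 7 7 5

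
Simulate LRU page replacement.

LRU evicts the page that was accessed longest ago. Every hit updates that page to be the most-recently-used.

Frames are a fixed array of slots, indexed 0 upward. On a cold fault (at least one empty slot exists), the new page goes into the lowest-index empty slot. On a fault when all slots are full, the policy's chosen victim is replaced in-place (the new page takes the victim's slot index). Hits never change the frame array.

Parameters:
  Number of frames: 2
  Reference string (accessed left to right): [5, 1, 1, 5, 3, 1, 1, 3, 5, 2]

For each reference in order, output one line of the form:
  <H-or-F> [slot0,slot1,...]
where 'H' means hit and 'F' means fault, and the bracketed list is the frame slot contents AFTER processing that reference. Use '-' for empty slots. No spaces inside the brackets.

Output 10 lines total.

F [5,-]
F [5,1]
H [5,1]
H [5,1]
F [5,3]
F [1,3]
H [1,3]
H [1,3]
F [5,3]
F [5,2]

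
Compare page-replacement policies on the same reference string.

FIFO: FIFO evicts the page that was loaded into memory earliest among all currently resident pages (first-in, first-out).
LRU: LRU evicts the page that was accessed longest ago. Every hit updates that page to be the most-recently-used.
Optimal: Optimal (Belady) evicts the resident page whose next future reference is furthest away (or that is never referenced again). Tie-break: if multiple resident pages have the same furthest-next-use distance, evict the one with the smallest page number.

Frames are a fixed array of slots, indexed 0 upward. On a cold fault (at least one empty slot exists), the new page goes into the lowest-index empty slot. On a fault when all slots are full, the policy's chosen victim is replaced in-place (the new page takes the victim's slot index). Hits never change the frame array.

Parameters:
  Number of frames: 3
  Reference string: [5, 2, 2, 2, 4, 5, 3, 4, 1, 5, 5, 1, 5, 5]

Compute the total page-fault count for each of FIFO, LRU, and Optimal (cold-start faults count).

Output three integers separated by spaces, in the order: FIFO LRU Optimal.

--- FIFO ---
  step 0: ref 5 -> FAULT, frames=[5,-,-] (faults so far: 1)
  step 1: ref 2 -> FAULT, frames=[5,2,-] (faults so far: 2)
  step 2: ref 2 -> HIT, frames=[5,2,-] (faults so far: 2)
  step 3: ref 2 -> HIT, frames=[5,2,-] (faults so far: 2)
  step 4: ref 4 -> FAULT, frames=[5,2,4] (faults so far: 3)
  step 5: ref 5 -> HIT, frames=[5,2,4] (faults so far: 3)
  step 6: ref 3 -> FAULT, evict 5, frames=[3,2,4] (faults so far: 4)
  step 7: ref 4 -> HIT, frames=[3,2,4] (faults so far: 4)
  step 8: ref 1 -> FAULT, evict 2, frames=[3,1,4] (faults so far: 5)
  step 9: ref 5 -> FAULT, evict 4, frames=[3,1,5] (faults so far: 6)
  step 10: ref 5 -> HIT, frames=[3,1,5] (faults so far: 6)
  step 11: ref 1 -> HIT, frames=[3,1,5] (faults so far: 6)
  step 12: ref 5 -> HIT, frames=[3,1,5] (faults so far: 6)
  step 13: ref 5 -> HIT, frames=[3,1,5] (faults so far: 6)
  FIFO total faults: 6
--- LRU ---
  step 0: ref 5 -> FAULT, frames=[5,-,-] (faults so far: 1)
  step 1: ref 2 -> FAULT, frames=[5,2,-] (faults so far: 2)
  step 2: ref 2 -> HIT, frames=[5,2,-] (faults so far: 2)
  step 3: ref 2 -> HIT, frames=[5,2,-] (faults so far: 2)
  step 4: ref 4 -> FAULT, frames=[5,2,4] (faults so far: 3)
  step 5: ref 5 -> HIT, frames=[5,2,4] (faults so far: 3)
  step 6: ref 3 -> FAULT, evict 2, frames=[5,3,4] (faults so far: 4)
  step 7: ref 4 -> HIT, frames=[5,3,4] (faults so far: 4)
  step 8: ref 1 -> FAULT, evict 5, frames=[1,3,4] (faults so far: 5)
  step 9: ref 5 -> FAULT, evict 3, frames=[1,5,4] (faults so far: 6)
  step 10: ref 5 -> HIT, frames=[1,5,4] (faults so far: 6)
  step 11: ref 1 -> HIT, frames=[1,5,4] (faults so far: 6)
  step 12: ref 5 -> HIT, frames=[1,5,4] (faults so far: 6)
  step 13: ref 5 -> HIT, frames=[1,5,4] (faults so far: 6)
  LRU total faults: 6
--- Optimal ---
  step 0: ref 5 -> FAULT, frames=[5,-,-] (faults so far: 1)
  step 1: ref 2 -> FAULT, frames=[5,2,-] (faults so far: 2)
  step 2: ref 2 -> HIT, frames=[5,2,-] (faults so far: 2)
  step 3: ref 2 -> HIT, frames=[5,2,-] (faults so far: 2)
  step 4: ref 4 -> FAULT, frames=[5,2,4] (faults so far: 3)
  step 5: ref 5 -> HIT, frames=[5,2,4] (faults so far: 3)
  step 6: ref 3 -> FAULT, evict 2, frames=[5,3,4] (faults so far: 4)
  step 7: ref 4 -> HIT, frames=[5,3,4] (faults so far: 4)
  step 8: ref 1 -> FAULT, evict 3, frames=[5,1,4] (faults so far: 5)
  step 9: ref 5 -> HIT, frames=[5,1,4] (faults so far: 5)
  step 10: ref 5 -> HIT, frames=[5,1,4] (faults so far: 5)
  step 11: ref 1 -> HIT, frames=[5,1,4] (faults so far: 5)
  step 12: ref 5 -> HIT, frames=[5,1,4] (faults so far: 5)
  step 13: ref 5 -> HIT, frames=[5,1,4] (faults so far: 5)
  Optimal total faults: 5

Answer: 6 6 5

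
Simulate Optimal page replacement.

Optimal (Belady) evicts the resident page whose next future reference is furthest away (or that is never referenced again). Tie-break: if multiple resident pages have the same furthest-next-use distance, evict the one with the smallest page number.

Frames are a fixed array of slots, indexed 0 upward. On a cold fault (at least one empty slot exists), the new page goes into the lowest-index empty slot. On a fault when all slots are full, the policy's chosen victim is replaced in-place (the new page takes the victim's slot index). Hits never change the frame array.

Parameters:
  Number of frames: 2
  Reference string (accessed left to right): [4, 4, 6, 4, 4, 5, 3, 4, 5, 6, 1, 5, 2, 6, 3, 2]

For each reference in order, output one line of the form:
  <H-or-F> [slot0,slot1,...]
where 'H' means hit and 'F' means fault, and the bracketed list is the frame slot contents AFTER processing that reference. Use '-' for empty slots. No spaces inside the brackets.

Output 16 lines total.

F [4,-]
H [4,-]
F [4,6]
H [4,6]
H [4,6]
F [4,5]
F [4,3]
H [4,3]
F [5,3]
F [5,6]
F [5,1]
H [5,1]
F [5,2]
F [6,2]
F [3,2]
H [3,2]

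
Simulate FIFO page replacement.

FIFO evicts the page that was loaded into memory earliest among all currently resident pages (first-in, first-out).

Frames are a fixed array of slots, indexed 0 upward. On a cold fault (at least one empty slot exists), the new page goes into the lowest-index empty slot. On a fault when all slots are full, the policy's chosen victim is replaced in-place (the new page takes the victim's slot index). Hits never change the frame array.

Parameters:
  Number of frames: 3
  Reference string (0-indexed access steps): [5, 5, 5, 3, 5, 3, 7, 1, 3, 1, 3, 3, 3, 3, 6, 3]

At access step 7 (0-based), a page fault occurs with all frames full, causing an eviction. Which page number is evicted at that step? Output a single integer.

Step 0: ref 5 -> FAULT, frames=[5,-,-]
Step 1: ref 5 -> HIT, frames=[5,-,-]
Step 2: ref 5 -> HIT, frames=[5,-,-]
Step 3: ref 3 -> FAULT, frames=[5,3,-]
Step 4: ref 5 -> HIT, frames=[5,3,-]
Step 5: ref 3 -> HIT, frames=[5,3,-]
Step 6: ref 7 -> FAULT, frames=[5,3,7]
Step 7: ref 1 -> FAULT, evict 5, frames=[1,3,7]
At step 7: evicted page 5

Answer: 5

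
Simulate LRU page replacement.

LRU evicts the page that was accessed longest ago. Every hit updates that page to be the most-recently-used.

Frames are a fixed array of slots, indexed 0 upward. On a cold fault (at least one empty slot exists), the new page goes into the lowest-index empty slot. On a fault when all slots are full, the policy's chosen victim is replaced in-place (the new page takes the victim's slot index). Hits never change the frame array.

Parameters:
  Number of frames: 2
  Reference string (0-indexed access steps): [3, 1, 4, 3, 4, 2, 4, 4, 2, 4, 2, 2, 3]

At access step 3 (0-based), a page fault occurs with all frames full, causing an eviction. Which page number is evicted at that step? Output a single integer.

Step 0: ref 3 -> FAULT, frames=[3,-]
Step 1: ref 1 -> FAULT, frames=[3,1]
Step 2: ref 4 -> FAULT, evict 3, frames=[4,1]
Step 3: ref 3 -> FAULT, evict 1, frames=[4,3]
At step 3: evicted page 1

Answer: 1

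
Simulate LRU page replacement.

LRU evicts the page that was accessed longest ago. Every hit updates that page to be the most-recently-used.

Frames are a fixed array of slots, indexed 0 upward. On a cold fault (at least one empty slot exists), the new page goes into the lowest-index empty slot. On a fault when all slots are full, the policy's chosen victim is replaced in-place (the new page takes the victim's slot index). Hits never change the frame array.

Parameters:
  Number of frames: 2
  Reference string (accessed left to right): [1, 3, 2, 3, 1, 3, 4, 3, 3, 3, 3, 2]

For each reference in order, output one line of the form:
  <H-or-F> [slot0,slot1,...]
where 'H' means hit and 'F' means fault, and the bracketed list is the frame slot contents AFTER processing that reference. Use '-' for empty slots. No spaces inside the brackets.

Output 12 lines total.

F [1,-]
F [1,3]
F [2,3]
H [2,3]
F [1,3]
H [1,3]
F [4,3]
H [4,3]
H [4,3]
H [4,3]
H [4,3]
F [2,3]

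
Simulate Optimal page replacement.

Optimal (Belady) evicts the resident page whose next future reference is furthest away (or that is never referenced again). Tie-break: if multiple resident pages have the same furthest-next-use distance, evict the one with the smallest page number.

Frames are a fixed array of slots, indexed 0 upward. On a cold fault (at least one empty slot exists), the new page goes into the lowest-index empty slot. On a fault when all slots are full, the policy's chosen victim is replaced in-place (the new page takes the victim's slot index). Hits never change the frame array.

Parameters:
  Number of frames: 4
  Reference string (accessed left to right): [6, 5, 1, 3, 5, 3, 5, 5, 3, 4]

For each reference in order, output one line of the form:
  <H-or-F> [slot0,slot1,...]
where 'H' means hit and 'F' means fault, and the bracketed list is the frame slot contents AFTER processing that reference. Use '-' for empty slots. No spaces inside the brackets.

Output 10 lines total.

F [6,-,-,-]
F [6,5,-,-]
F [6,5,1,-]
F [6,5,1,3]
H [6,5,1,3]
H [6,5,1,3]
H [6,5,1,3]
H [6,5,1,3]
H [6,5,1,3]
F [6,5,4,3]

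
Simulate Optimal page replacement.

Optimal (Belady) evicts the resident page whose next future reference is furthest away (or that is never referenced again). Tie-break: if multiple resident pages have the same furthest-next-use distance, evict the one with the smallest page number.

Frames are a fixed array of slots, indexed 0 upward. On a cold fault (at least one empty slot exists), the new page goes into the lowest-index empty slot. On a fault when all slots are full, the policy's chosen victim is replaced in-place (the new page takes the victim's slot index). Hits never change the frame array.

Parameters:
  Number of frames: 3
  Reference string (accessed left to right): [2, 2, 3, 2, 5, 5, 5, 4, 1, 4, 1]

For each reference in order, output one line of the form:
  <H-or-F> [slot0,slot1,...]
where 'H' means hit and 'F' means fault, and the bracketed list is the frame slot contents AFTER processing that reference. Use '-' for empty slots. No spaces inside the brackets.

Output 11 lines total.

F [2,-,-]
H [2,-,-]
F [2,3,-]
H [2,3,-]
F [2,3,5]
H [2,3,5]
H [2,3,5]
F [4,3,5]
F [4,1,5]
H [4,1,5]
H [4,1,5]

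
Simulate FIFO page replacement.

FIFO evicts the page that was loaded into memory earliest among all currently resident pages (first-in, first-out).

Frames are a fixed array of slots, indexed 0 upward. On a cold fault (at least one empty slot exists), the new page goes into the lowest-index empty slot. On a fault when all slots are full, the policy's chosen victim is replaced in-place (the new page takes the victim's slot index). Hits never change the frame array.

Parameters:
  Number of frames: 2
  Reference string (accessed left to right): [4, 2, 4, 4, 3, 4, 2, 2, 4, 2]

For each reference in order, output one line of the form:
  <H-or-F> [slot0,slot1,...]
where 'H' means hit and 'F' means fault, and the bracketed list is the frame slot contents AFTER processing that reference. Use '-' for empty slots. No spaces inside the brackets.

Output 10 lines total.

F [4,-]
F [4,2]
H [4,2]
H [4,2]
F [3,2]
F [3,4]
F [2,4]
H [2,4]
H [2,4]
H [2,4]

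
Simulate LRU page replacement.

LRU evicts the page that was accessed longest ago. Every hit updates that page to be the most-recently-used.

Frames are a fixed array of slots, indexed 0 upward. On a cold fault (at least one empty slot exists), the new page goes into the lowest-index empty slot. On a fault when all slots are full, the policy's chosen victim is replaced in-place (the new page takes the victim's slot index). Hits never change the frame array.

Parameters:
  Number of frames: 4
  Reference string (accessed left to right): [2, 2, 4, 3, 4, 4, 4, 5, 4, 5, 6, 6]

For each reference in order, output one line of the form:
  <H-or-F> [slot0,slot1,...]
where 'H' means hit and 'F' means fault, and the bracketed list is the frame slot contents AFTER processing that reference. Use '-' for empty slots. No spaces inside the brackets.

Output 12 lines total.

F [2,-,-,-]
H [2,-,-,-]
F [2,4,-,-]
F [2,4,3,-]
H [2,4,3,-]
H [2,4,3,-]
H [2,4,3,-]
F [2,4,3,5]
H [2,4,3,5]
H [2,4,3,5]
F [6,4,3,5]
H [6,4,3,5]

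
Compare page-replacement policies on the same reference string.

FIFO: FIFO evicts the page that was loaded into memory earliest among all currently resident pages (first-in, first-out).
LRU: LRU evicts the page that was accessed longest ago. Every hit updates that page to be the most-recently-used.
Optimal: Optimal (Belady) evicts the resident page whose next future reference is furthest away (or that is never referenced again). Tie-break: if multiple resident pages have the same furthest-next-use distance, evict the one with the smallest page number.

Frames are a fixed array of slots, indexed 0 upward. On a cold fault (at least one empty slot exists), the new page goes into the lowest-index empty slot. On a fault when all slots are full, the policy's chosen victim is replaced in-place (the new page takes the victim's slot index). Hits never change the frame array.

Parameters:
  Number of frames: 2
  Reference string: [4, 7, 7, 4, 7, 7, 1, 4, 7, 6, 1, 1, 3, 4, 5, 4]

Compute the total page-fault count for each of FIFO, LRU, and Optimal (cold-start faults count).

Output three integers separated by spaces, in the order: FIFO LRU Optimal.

--- FIFO ---
  step 0: ref 4 -> FAULT, frames=[4,-] (faults so far: 1)
  step 1: ref 7 -> FAULT, frames=[4,7] (faults so far: 2)
  step 2: ref 7 -> HIT, frames=[4,7] (faults so far: 2)
  step 3: ref 4 -> HIT, frames=[4,7] (faults so far: 2)
  step 4: ref 7 -> HIT, frames=[4,7] (faults so far: 2)
  step 5: ref 7 -> HIT, frames=[4,7] (faults so far: 2)
  step 6: ref 1 -> FAULT, evict 4, frames=[1,7] (faults so far: 3)
  step 7: ref 4 -> FAULT, evict 7, frames=[1,4] (faults so far: 4)
  step 8: ref 7 -> FAULT, evict 1, frames=[7,4] (faults so far: 5)
  step 9: ref 6 -> FAULT, evict 4, frames=[7,6] (faults so far: 6)
  step 10: ref 1 -> FAULT, evict 7, frames=[1,6] (faults so far: 7)
  step 11: ref 1 -> HIT, frames=[1,6] (faults so far: 7)
  step 12: ref 3 -> FAULT, evict 6, frames=[1,3] (faults so far: 8)
  step 13: ref 4 -> FAULT, evict 1, frames=[4,3] (faults so far: 9)
  step 14: ref 5 -> FAULT, evict 3, frames=[4,5] (faults so far: 10)
  step 15: ref 4 -> HIT, frames=[4,5] (faults so far: 10)
  FIFO total faults: 10
--- LRU ---
  step 0: ref 4 -> FAULT, frames=[4,-] (faults so far: 1)
  step 1: ref 7 -> FAULT, frames=[4,7] (faults so far: 2)
  step 2: ref 7 -> HIT, frames=[4,7] (faults so far: 2)
  step 3: ref 4 -> HIT, frames=[4,7] (faults so far: 2)
  step 4: ref 7 -> HIT, frames=[4,7] (faults so far: 2)
  step 5: ref 7 -> HIT, frames=[4,7] (faults so far: 2)
  step 6: ref 1 -> FAULT, evict 4, frames=[1,7] (faults so far: 3)
  step 7: ref 4 -> FAULT, evict 7, frames=[1,4] (faults so far: 4)
  step 8: ref 7 -> FAULT, evict 1, frames=[7,4] (faults so far: 5)
  step 9: ref 6 -> FAULT, evict 4, frames=[7,6] (faults so far: 6)
  step 10: ref 1 -> FAULT, evict 7, frames=[1,6] (faults so far: 7)
  step 11: ref 1 -> HIT, frames=[1,6] (faults so far: 7)
  step 12: ref 3 -> FAULT, evict 6, frames=[1,3] (faults so far: 8)
  step 13: ref 4 -> FAULT, evict 1, frames=[4,3] (faults so far: 9)
  step 14: ref 5 -> FAULT, evict 3, frames=[4,5] (faults so far: 10)
  step 15: ref 4 -> HIT, frames=[4,5] (faults so far: 10)
  LRU total faults: 10
--- Optimal ---
  step 0: ref 4 -> FAULT, frames=[4,-] (faults so far: 1)
  step 1: ref 7 -> FAULT, frames=[4,7] (faults so far: 2)
  step 2: ref 7 -> HIT, frames=[4,7] (faults so far: 2)
  step 3: ref 4 -> HIT, frames=[4,7] (faults so far: 2)
  step 4: ref 7 -> HIT, frames=[4,7] (faults so far: 2)
  step 5: ref 7 -> HIT, frames=[4,7] (faults so far: 2)
  step 6: ref 1 -> FAULT, evict 7, frames=[4,1] (faults so far: 3)
  step 7: ref 4 -> HIT, frames=[4,1] (faults so far: 3)
  step 8: ref 7 -> FAULT, evict 4, frames=[7,1] (faults so far: 4)
  step 9: ref 6 -> FAULT, evict 7, frames=[6,1] (faults so far: 5)
  step 10: ref 1 -> HIT, frames=[6,1] (faults so far: 5)
  step 11: ref 1 -> HIT, frames=[6,1] (faults so far: 5)
  step 12: ref 3 -> FAULT, evict 1, frames=[6,3] (faults so far: 6)
  step 13: ref 4 -> FAULT, evict 3, frames=[6,4] (faults so far: 7)
  step 14: ref 5 -> FAULT, evict 6, frames=[5,4] (faults so far: 8)
  step 15: ref 4 -> HIT, frames=[5,4] (faults so far: 8)
  Optimal total faults: 8

Answer: 10 10 8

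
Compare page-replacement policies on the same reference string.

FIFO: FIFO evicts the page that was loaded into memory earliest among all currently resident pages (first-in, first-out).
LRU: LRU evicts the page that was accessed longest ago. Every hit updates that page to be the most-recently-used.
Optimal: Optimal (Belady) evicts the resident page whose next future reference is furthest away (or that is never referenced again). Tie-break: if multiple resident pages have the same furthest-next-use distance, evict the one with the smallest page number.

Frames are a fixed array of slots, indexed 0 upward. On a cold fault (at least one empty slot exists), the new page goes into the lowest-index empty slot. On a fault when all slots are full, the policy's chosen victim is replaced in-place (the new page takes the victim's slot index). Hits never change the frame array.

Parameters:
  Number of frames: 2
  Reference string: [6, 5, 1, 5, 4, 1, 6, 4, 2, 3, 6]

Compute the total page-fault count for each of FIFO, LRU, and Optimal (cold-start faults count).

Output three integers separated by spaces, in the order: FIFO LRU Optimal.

--- FIFO ---
  step 0: ref 6 -> FAULT, frames=[6,-] (faults so far: 1)
  step 1: ref 5 -> FAULT, frames=[6,5] (faults so far: 2)
  step 2: ref 1 -> FAULT, evict 6, frames=[1,5] (faults so far: 3)
  step 3: ref 5 -> HIT, frames=[1,5] (faults so far: 3)
  step 4: ref 4 -> FAULT, evict 5, frames=[1,4] (faults so far: 4)
  step 5: ref 1 -> HIT, frames=[1,4] (faults so far: 4)
  step 6: ref 6 -> FAULT, evict 1, frames=[6,4] (faults so far: 5)
  step 7: ref 4 -> HIT, frames=[6,4] (faults so far: 5)
  step 8: ref 2 -> FAULT, evict 4, frames=[6,2] (faults so far: 6)
  step 9: ref 3 -> FAULT, evict 6, frames=[3,2] (faults so far: 7)
  step 10: ref 6 -> FAULT, evict 2, frames=[3,6] (faults so far: 8)
  FIFO total faults: 8
--- LRU ---
  step 0: ref 6 -> FAULT, frames=[6,-] (faults so far: 1)
  step 1: ref 5 -> FAULT, frames=[6,5] (faults so far: 2)
  step 2: ref 1 -> FAULT, evict 6, frames=[1,5] (faults so far: 3)
  step 3: ref 5 -> HIT, frames=[1,5] (faults so far: 3)
  step 4: ref 4 -> FAULT, evict 1, frames=[4,5] (faults so far: 4)
  step 5: ref 1 -> FAULT, evict 5, frames=[4,1] (faults so far: 5)
  step 6: ref 6 -> FAULT, evict 4, frames=[6,1] (faults so far: 6)
  step 7: ref 4 -> FAULT, evict 1, frames=[6,4] (faults so far: 7)
  step 8: ref 2 -> FAULT, evict 6, frames=[2,4] (faults so far: 8)
  step 9: ref 3 -> FAULT, evict 4, frames=[2,3] (faults so far: 9)
  step 10: ref 6 -> FAULT, evict 2, frames=[6,3] (faults so far: 10)
  LRU total faults: 10
--- Optimal ---
  step 0: ref 6 -> FAULT, frames=[6,-] (faults so far: 1)
  step 1: ref 5 -> FAULT, frames=[6,5] (faults so far: 2)
  step 2: ref 1 -> FAULT, evict 6, frames=[1,5] (faults so far: 3)
  step 3: ref 5 -> HIT, frames=[1,5] (faults so far: 3)
  step 4: ref 4 -> FAULT, evict 5, frames=[1,4] (faults so far: 4)
  step 5: ref 1 -> HIT, frames=[1,4] (faults so far: 4)
  step 6: ref 6 -> FAULT, evict 1, frames=[6,4] (faults so far: 5)
  step 7: ref 4 -> HIT, frames=[6,4] (faults so far: 5)
  step 8: ref 2 -> FAULT, evict 4, frames=[6,2] (faults so far: 6)
  step 9: ref 3 -> FAULT, evict 2, frames=[6,3] (faults so far: 7)
  step 10: ref 6 -> HIT, frames=[6,3] (faults so far: 7)
  Optimal total faults: 7

Answer: 8 10 7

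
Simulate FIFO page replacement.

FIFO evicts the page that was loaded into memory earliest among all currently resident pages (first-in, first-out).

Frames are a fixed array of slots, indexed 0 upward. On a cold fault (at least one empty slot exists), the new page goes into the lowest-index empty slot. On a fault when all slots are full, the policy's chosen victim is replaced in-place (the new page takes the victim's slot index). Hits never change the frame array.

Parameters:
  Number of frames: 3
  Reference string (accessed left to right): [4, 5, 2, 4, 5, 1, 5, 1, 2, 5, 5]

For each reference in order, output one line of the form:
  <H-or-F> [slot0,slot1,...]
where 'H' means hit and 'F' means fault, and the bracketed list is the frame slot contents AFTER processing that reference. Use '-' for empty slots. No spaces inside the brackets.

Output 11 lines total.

F [4,-,-]
F [4,5,-]
F [4,5,2]
H [4,5,2]
H [4,5,2]
F [1,5,2]
H [1,5,2]
H [1,5,2]
H [1,5,2]
H [1,5,2]
H [1,5,2]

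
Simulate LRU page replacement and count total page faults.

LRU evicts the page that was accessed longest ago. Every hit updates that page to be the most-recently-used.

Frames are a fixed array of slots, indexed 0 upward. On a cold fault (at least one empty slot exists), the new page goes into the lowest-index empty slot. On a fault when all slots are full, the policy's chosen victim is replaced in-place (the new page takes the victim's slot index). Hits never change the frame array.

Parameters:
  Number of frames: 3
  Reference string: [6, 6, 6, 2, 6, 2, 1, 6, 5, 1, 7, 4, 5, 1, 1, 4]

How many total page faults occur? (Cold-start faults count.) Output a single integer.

Answer: 8

Derivation:
Step 0: ref 6 → FAULT, frames=[6,-,-]
Step 1: ref 6 → HIT, frames=[6,-,-]
Step 2: ref 6 → HIT, frames=[6,-,-]
Step 3: ref 2 → FAULT, frames=[6,2,-]
Step 4: ref 6 → HIT, frames=[6,2,-]
Step 5: ref 2 → HIT, frames=[6,2,-]
Step 6: ref 1 → FAULT, frames=[6,2,1]
Step 7: ref 6 → HIT, frames=[6,2,1]
Step 8: ref 5 → FAULT (evict 2), frames=[6,5,1]
Step 9: ref 1 → HIT, frames=[6,5,1]
Step 10: ref 7 → FAULT (evict 6), frames=[7,5,1]
Step 11: ref 4 → FAULT (evict 5), frames=[7,4,1]
Step 12: ref 5 → FAULT (evict 1), frames=[7,4,5]
Step 13: ref 1 → FAULT (evict 7), frames=[1,4,5]
Step 14: ref 1 → HIT, frames=[1,4,5]
Step 15: ref 4 → HIT, frames=[1,4,5]
Total faults: 8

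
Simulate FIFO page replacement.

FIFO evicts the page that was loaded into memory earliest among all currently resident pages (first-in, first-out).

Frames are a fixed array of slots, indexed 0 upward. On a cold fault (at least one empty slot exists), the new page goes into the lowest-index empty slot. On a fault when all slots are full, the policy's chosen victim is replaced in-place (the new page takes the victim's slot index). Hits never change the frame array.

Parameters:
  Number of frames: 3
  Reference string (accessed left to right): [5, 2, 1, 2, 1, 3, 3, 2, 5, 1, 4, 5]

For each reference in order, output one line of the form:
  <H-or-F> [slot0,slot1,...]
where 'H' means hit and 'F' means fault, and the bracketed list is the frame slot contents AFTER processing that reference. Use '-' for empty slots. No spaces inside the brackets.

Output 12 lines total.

F [5,-,-]
F [5,2,-]
F [5,2,1]
H [5,2,1]
H [5,2,1]
F [3,2,1]
H [3,2,1]
H [3,2,1]
F [3,5,1]
H [3,5,1]
F [3,5,4]
H [3,5,4]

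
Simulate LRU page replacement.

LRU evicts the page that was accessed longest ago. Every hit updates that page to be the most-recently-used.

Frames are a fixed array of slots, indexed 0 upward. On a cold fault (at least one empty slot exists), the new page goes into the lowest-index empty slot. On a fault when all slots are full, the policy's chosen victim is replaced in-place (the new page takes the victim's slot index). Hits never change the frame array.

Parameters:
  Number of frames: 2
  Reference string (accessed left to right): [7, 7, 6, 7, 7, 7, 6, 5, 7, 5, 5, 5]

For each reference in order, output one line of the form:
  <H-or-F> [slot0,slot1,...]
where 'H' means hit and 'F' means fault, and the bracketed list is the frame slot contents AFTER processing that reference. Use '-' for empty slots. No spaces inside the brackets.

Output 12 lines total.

F [7,-]
H [7,-]
F [7,6]
H [7,6]
H [7,6]
H [7,6]
H [7,6]
F [5,6]
F [5,7]
H [5,7]
H [5,7]
H [5,7]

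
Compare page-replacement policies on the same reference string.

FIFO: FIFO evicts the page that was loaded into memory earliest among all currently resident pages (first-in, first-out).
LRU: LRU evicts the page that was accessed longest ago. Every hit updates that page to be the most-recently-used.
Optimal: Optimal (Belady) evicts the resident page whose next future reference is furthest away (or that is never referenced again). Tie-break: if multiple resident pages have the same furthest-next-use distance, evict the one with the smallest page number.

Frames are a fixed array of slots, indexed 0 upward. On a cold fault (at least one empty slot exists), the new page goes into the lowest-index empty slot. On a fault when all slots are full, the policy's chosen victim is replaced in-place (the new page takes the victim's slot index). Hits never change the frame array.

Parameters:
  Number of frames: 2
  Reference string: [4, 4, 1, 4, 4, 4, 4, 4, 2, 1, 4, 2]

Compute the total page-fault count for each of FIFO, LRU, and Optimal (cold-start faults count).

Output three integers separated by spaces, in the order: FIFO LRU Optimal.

--- FIFO ---
  step 0: ref 4 -> FAULT, frames=[4,-] (faults so far: 1)
  step 1: ref 4 -> HIT, frames=[4,-] (faults so far: 1)
  step 2: ref 1 -> FAULT, frames=[4,1] (faults so far: 2)
  step 3: ref 4 -> HIT, frames=[4,1] (faults so far: 2)
  step 4: ref 4 -> HIT, frames=[4,1] (faults so far: 2)
  step 5: ref 4 -> HIT, frames=[4,1] (faults so far: 2)
  step 6: ref 4 -> HIT, frames=[4,1] (faults so far: 2)
  step 7: ref 4 -> HIT, frames=[4,1] (faults so far: 2)
  step 8: ref 2 -> FAULT, evict 4, frames=[2,1] (faults so far: 3)
  step 9: ref 1 -> HIT, frames=[2,1] (faults so far: 3)
  step 10: ref 4 -> FAULT, evict 1, frames=[2,4] (faults so far: 4)
  step 11: ref 2 -> HIT, frames=[2,4] (faults so far: 4)
  FIFO total faults: 4
--- LRU ---
  step 0: ref 4 -> FAULT, frames=[4,-] (faults so far: 1)
  step 1: ref 4 -> HIT, frames=[4,-] (faults so far: 1)
  step 2: ref 1 -> FAULT, frames=[4,1] (faults so far: 2)
  step 3: ref 4 -> HIT, frames=[4,1] (faults so far: 2)
  step 4: ref 4 -> HIT, frames=[4,1] (faults so far: 2)
  step 5: ref 4 -> HIT, frames=[4,1] (faults so far: 2)
  step 6: ref 4 -> HIT, frames=[4,1] (faults so far: 2)
  step 7: ref 4 -> HIT, frames=[4,1] (faults so far: 2)
  step 8: ref 2 -> FAULT, evict 1, frames=[4,2] (faults so far: 3)
  step 9: ref 1 -> FAULT, evict 4, frames=[1,2] (faults so far: 4)
  step 10: ref 4 -> FAULT, evict 2, frames=[1,4] (faults so far: 5)
  step 11: ref 2 -> FAULT, evict 1, frames=[2,4] (faults so far: 6)
  LRU total faults: 6
--- Optimal ---
  step 0: ref 4 -> FAULT, frames=[4,-] (faults so far: 1)
  step 1: ref 4 -> HIT, frames=[4,-] (faults so far: 1)
  step 2: ref 1 -> FAULT, frames=[4,1] (faults so far: 2)
  step 3: ref 4 -> HIT, frames=[4,1] (faults so far: 2)
  step 4: ref 4 -> HIT, frames=[4,1] (faults so far: 2)
  step 5: ref 4 -> HIT, frames=[4,1] (faults so far: 2)
  step 6: ref 4 -> HIT, frames=[4,1] (faults so far: 2)
  step 7: ref 4 -> HIT, frames=[4,1] (faults so far: 2)
  step 8: ref 2 -> FAULT, evict 4, frames=[2,1] (faults so far: 3)
  step 9: ref 1 -> HIT, frames=[2,1] (faults so far: 3)
  step 10: ref 4 -> FAULT, evict 1, frames=[2,4] (faults so far: 4)
  step 11: ref 2 -> HIT, frames=[2,4] (faults so far: 4)
  Optimal total faults: 4

Answer: 4 6 4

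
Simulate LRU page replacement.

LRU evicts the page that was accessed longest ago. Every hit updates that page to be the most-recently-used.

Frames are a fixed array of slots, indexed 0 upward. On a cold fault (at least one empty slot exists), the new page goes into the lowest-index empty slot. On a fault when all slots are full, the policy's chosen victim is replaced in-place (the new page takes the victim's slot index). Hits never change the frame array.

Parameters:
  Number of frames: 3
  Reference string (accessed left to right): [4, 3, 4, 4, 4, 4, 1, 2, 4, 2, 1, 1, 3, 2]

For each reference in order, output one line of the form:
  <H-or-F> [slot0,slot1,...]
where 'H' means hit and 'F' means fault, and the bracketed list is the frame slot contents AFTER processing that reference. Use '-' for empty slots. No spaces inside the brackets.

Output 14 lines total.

F [4,-,-]
F [4,3,-]
H [4,3,-]
H [4,3,-]
H [4,3,-]
H [4,3,-]
F [4,3,1]
F [4,2,1]
H [4,2,1]
H [4,2,1]
H [4,2,1]
H [4,2,1]
F [3,2,1]
H [3,2,1]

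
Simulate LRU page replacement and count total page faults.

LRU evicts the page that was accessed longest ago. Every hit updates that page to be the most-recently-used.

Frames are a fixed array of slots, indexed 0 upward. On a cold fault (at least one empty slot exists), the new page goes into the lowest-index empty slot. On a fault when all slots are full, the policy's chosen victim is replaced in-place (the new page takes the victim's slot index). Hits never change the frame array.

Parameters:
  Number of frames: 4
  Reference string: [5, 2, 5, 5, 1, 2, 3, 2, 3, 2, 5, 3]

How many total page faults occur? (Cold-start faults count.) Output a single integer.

Step 0: ref 5 → FAULT, frames=[5,-,-,-]
Step 1: ref 2 → FAULT, frames=[5,2,-,-]
Step 2: ref 5 → HIT, frames=[5,2,-,-]
Step 3: ref 5 → HIT, frames=[5,2,-,-]
Step 4: ref 1 → FAULT, frames=[5,2,1,-]
Step 5: ref 2 → HIT, frames=[5,2,1,-]
Step 6: ref 3 → FAULT, frames=[5,2,1,3]
Step 7: ref 2 → HIT, frames=[5,2,1,3]
Step 8: ref 3 → HIT, frames=[5,2,1,3]
Step 9: ref 2 → HIT, frames=[5,2,1,3]
Step 10: ref 5 → HIT, frames=[5,2,1,3]
Step 11: ref 3 → HIT, frames=[5,2,1,3]
Total faults: 4

Answer: 4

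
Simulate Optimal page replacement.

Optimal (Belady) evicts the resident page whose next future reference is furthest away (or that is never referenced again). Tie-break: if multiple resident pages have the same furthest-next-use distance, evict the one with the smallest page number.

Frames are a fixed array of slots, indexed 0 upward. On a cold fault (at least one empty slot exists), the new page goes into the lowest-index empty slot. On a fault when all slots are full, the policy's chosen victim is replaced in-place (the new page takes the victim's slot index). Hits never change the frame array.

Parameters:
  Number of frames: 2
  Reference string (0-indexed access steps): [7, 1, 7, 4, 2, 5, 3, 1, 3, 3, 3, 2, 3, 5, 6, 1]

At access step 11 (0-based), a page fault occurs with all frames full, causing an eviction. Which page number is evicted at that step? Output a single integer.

Step 0: ref 7 -> FAULT, frames=[7,-]
Step 1: ref 1 -> FAULT, frames=[7,1]
Step 2: ref 7 -> HIT, frames=[7,1]
Step 3: ref 4 -> FAULT, evict 7, frames=[4,1]
Step 4: ref 2 -> FAULT, evict 4, frames=[2,1]
Step 5: ref 5 -> FAULT, evict 2, frames=[5,1]
Step 6: ref 3 -> FAULT, evict 5, frames=[3,1]
Step 7: ref 1 -> HIT, frames=[3,1]
Step 8: ref 3 -> HIT, frames=[3,1]
Step 9: ref 3 -> HIT, frames=[3,1]
Step 10: ref 3 -> HIT, frames=[3,1]
Step 11: ref 2 -> FAULT, evict 1, frames=[3,2]
At step 11: evicted page 1

Answer: 1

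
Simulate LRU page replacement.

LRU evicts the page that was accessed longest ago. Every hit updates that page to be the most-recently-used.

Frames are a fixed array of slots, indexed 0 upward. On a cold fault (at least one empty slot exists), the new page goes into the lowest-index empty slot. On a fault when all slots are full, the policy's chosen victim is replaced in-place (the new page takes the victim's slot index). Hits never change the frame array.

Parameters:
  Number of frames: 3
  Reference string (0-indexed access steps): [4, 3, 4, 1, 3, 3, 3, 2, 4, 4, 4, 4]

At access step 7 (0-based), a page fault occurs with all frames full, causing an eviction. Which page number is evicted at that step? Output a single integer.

Step 0: ref 4 -> FAULT, frames=[4,-,-]
Step 1: ref 3 -> FAULT, frames=[4,3,-]
Step 2: ref 4 -> HIT, frames=[4,3,-]
Step 3: ref 1 -> FAULT, frames=[4,3,1]
Step 4: ref 3 -> HIT, frames=[4,3,1]
Step 5: ref 3 -> HIT, frames=[4,3,1]
Step 6: ref 3 -> HIT, frames=[4,3,1]
Step 7: ref 2 -> FAULT, evict 4, frames=[2,3,1]
At step 7: evicted page 4

Answer: 4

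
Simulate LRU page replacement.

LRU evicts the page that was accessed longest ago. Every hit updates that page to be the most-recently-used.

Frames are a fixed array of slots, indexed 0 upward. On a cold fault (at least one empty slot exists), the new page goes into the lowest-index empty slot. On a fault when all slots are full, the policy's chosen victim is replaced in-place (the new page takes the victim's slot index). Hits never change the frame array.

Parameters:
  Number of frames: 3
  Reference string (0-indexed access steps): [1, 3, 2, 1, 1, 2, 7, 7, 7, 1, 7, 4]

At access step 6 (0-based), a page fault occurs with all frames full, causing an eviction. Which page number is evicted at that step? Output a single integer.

Answer: 3

Derivation:
Step 0: ref 1 -> FAULT, frames=[1,-,-]
Step 1: ref 3 -> FAULT, frames=[1,3,-]
Step 2: ref 2 -> FAULT, frames=[1,3,2]
Step 3: ref 1 -> HIT, frames=[1,3,2]
Step 4: ref 1 -> HIT, frames=[1,3,2]
Step 5: ref 2 -> HIT, frames=[1,3,2]
Step 6: ref 7 -> FAULT, evict 3, frames=[1,7,2]
At step 6: evicted page 3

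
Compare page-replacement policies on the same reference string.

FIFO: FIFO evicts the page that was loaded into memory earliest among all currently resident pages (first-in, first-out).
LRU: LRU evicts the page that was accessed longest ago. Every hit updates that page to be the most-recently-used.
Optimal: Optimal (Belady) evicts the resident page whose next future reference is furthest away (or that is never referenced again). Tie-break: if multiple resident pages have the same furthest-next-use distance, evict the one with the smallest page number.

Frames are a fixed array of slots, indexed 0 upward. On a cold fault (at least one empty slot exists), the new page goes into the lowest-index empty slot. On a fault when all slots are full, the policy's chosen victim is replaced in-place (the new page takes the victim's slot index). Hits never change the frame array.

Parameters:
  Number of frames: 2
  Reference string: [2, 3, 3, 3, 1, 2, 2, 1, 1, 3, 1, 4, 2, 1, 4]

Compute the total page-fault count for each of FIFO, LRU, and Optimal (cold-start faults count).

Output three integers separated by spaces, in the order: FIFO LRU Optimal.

--- FIFO ---
  step 0: ref 2 -> FAULT, frames=[2,-] (faults so far: 1)
  step 1: ref 3 -> FAULT, frames=[2,3] (faults so far: 2)
  step 2: ref 3 -> HIT, frames=[2,3] (faults so far: 2)
  step 3: ref 3 -> HIT, frames=[2,3] (faults so far: 2)
  step 4: ref 1 -> FAULT, evict 2, frames=[1,3] (faults so far: 3)
  step 5: ref 2 -> FAULT, evict 3, frames=[1,2] (faults so far: 4)
  step 6: ref 2 -> HIT, frames=[1,2] (faults so far: 4)
  step 7: ref 1 -> HIT, frames=[1,2] (faults so far: 4)
  step 8: ref 1 -> HIT, frames=[1,2] (faults so far: 4)
  step 9: ref 3 -> FAULT, evict 1, frames=[3,2] (faults so far: 5)
  step 10: ref 1 -> FAULT, evict 2, frames=[3,1] (faults so far: 6)
  step 11: ref 4 -> FAULT, evict 3, frames=[4,1] (faults so far: 7)
  step 12: ref 2 -> FAULT, evict 1, frames=[4,2] (faults so far: 8)
  step 13: ref 1 -> FAULT, evict 4, frames=[1,2] (faults so far: 9)
  step 14: ref 4 -> FAULT, evict 2, frames=[1,4] (faults so far: 10)
  FIFO total faults: 10
--- LRU ---
  step 0: ref 2 -> FAULT, frames=[2,-] (faults so far: 1)
  step 1: ref 3 -> FAULT, frames=[2,3] (faults so far: 2)
  step 2: ref 3 -> HIT, frames=[2,3] (faults so far: 2)
  step 3: ref 3 -> HIT, frames=[2,3] (faults so far: 2)
  step 4: ref 1 -> FAULT, evict 2, frames=[1,3] (faults so far: 3)
  step 5: ref 2 -> FAULT, evict 3, frames=[1,2] (faults so far: 4)
  step 6: ref 2 -> HIT, frames=[1,2] (faults so far: 4)
  step 7: ref 1 -> HIT, frames=[1,2] (faults so far: 4)
  step 8: ref 1 -> HIT, frames=[1,2] (faults so far: 4)
  step 9: ref 3 -> FAULT, evict 2, frames=[1,3] (faults so far: 5)
  step 10: ref 1 -> HIT, frames=[1,3] (faults so far: 5)
  step 11: ref 4 -> FAULT, evict 3, frames=[1,4] (faults so far: 6)
  step 12: ref 2 -> FAULT, evict 1, frames=[2,4] (faults so far: 7)
  step 13: ref 1 -> FAULT, evict 4, frames=[2,1] (faults so far: 8)
  step 14: ref 4 -> FAULT, evict 2, frames=[4,1] (faults so far: 9)
  LRU total faults: 9
--- Optimal ---
  step 0: ref 2 -> FAULT, frames=[2,-] (faults so far: 1)
  step 1: ref 3 -> FAULT, frames=[2,3] (faults so far: 2)
  step 2: ref 3 -> HIT, frames=[2,3] (faults so far: 2)
  step 3: ref 3 -> HIT, frames=[2,3] (faults so far: 2)
  step 4: ref 1 -> FAULT, evict 3, frames=[2,1] (faults so far: 3)
  step 5: ref 2 -> HIT, frames=[2,1] (faults so far: 3)
  step 6: ref 2 -> HIT, frames=[2,1] (faults so far: 3)
  step 7: ref 1 -> HIT, frames=[2,1] (faults so far: 3)
  step 8: ref 1 -> HIT, frames=[2,1] (faults so far: 3)
  step 9: ref 3 -> FAULT, evict 2, frames=[3,1] (faults so far: 4)
  step 10: ref 1 -> HIT, frames=[3,1] (faults so far: 4)
  step 11: ref 4 -> FAULT, evict 3, frames=[4,1] (faults so far: 5)
  step 12: ref 2 -> FAULT, evict 4, frames=[2,1] (faults so far: 6)
  step 13: ref 1 -> HIT, frames=[2,1] (faults so far: 6)
  step 14: ref 4 -> FAULT, evict 1, frames=[2,4] (faults so far: 7)
  Optimal total faults: 7

Answer: 10 9 7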